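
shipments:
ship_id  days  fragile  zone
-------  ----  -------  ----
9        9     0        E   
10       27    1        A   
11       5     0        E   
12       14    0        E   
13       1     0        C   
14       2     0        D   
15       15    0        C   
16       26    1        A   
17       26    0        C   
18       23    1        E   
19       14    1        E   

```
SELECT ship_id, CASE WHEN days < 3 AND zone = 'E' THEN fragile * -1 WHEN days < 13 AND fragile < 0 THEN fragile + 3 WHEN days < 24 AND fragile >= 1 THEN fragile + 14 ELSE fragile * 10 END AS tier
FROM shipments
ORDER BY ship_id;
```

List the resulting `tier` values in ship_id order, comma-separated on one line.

ship_id=9: ELSE → 0
ship_id=10: ELSE → 10
ship_id=11: ELSE → 0
ship_id=12: ELSE → 0
ship_id=13: ELSE → 0
ship_id=14: ELSE → 0
ship_id=15: ELSE → 0
ship_id=16: ELSE → 10
ship_id=17: ELSE → 0
ship_id=18: days < 24 AND fragile >= 1 → 15
ship_id=19: days < 24 AND fragile >= 1 → 15

0, 10, 0, 0, 0, 0, 0, 10, 0, 15, 15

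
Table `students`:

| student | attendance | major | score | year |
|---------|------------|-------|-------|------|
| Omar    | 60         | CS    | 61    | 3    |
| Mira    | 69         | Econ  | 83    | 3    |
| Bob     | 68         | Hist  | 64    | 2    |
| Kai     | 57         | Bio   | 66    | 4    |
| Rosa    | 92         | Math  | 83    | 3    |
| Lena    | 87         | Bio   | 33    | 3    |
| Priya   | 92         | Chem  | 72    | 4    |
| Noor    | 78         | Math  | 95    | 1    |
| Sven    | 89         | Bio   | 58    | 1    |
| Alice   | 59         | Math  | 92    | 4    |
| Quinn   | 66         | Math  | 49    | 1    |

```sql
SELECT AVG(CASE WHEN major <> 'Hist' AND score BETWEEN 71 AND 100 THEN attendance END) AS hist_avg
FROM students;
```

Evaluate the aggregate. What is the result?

student=Omar: ✗
student=Mira: ✓ → 69
student=Bob: ✗
student=Kai: ✗
student=Rosa: ✓ → 92
student=Lena: ✗
student=Priya: ✓ → 92
student=Noor: ✓ → 78
student=Sven: ✗
student=Alice: ✓ → 59
student=Quinn: ✗
hist_avg = (69 + 92 + 92 + 78 + 59) / 5 = 78

78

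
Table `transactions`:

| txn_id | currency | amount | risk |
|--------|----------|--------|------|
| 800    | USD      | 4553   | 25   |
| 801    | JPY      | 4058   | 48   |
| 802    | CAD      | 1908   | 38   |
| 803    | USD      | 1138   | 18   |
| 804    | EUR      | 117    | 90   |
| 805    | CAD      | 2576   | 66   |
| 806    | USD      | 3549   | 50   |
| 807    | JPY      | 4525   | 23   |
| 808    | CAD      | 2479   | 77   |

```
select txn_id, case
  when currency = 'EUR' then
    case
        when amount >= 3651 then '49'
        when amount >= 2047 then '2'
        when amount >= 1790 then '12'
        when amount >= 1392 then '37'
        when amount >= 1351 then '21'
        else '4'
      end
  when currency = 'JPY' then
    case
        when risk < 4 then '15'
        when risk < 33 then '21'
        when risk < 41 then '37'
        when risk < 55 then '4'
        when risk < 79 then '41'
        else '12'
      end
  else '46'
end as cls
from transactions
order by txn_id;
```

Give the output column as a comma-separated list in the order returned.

46, 4, 46, 46, 4, 46, 46, 21, 46

txn_id=800: currency='USD' → outer ELSE → 46
txn_id=801: currency='JPY' → inner[risk < 55] → 4
txn_id=802: currency='CAD' → outer ELSE → 46
txn_id=803: currency='USD' → outer ELSE → 46
txn_id=804: currency='EUR' → inner[ELSE] → 4
txn_id=805: currency='CAD' → outer ELSE → 46
txn_id=806: currency='USD' → outer ELSE → 46
txn_id=807: currency='JPY' → inner[risk < 33] → 21
txn_id=808: currency='CAD' → outer ELSE → 46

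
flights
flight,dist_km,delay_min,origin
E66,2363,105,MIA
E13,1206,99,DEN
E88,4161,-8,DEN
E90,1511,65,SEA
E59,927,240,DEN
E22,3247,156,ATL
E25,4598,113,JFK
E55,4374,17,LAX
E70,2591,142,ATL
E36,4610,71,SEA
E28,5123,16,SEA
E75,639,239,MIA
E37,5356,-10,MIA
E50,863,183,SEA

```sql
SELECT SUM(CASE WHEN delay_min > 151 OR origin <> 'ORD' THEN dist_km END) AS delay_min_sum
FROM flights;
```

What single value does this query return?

41569

flight=E66: ✓ → 2363
flight=E13: ✓ → 1206
flight=E88: ✓ → 4161
flight=E90: ✓ → 1511
flight=E59: ✓ → 927
flight=E22: ✓ → 3247
flight=E25: ✓ → 4598
flight=E55: ✓ → 4374
flight=E70: ✓ → 2591
flight=E36: ✓ → 4610
flight=E28: ✓ → 5123
flight=E75: ✓ → 639
flight=E37: ✓ → 5356
flight=E50: ✓ → 863
delay_min_sum = 2363 + 1206 + 4161 + 1511 + 927 + 3247 + 4598 + 4374 + 2591 + 4610 + 5123 + 639 + 5356 + 863 = 41569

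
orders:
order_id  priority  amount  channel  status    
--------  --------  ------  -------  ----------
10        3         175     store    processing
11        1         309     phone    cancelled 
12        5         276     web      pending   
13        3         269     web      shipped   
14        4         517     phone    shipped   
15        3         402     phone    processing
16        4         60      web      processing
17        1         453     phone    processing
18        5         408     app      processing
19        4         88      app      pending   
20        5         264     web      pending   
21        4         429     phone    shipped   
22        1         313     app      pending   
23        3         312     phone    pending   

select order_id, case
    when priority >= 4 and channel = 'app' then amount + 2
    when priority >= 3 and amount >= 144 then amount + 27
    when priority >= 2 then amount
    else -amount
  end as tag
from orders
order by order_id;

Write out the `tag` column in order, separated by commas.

order_id=10: priority >= 3 and amount >= 144 → 202
order_id=11: ELSE → -309
order_id=12: priority >= 3 and amount >= 144 → 303
order_id=13: priority >= 3 and amount >= 144 → 296
order_id=14: priority >= 3 and amount >= 144 → 544
order_id=15: priority >= 3 and amount >= 144 → 429
order_id=16: priority >= 2 → 60
order_id=17: ELSE → -453
order_id=18: priority >= 4 and channel = 'app' → 410
order_id=19: priority >= 4 and channel = 'app' → 90
order_id=20: priority >= 3 and amount >= 144 → 291
order_id=21: priority >= 3 and amount >= 144 → 456
order_id=22: ELSE → -313
order_id=23: priority >= 3 and amount >= 144 → 339

202, -309, 303, 296, 544, 429, 60, -453, 410, 90, 291, 456, -313, 339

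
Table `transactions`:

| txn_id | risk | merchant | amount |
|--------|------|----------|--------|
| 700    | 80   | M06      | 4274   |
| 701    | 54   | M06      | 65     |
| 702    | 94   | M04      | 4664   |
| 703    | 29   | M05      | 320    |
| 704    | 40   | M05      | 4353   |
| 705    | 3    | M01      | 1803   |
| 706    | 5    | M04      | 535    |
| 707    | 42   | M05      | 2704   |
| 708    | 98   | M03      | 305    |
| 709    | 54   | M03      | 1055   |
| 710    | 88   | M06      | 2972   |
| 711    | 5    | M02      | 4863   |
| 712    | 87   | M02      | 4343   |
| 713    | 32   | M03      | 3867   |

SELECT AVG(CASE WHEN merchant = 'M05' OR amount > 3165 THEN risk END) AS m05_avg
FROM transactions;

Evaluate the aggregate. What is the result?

51.125

txn_id=700: ✓ → 80
txn_id=701: ✗
txn_id=702: ✓ → 94
txn_id=703: ✓ → 29
txn_id=704: ✓ → 40
txn_id=705: ✗
txn_id=706: ✗
txn_id=707: ✓ → 42
txn_id=708: ✗
txn_id=709: ✗
txn_id=710: ✗
txn_id=711: ✓ → 5
txn_id=712: ✓ → 87
txn_id=713: ✓ → 32
m05_avg = (80 + 94 + 29 + 40 + 42 + 5 + 87 + 32) / 8 = 51.125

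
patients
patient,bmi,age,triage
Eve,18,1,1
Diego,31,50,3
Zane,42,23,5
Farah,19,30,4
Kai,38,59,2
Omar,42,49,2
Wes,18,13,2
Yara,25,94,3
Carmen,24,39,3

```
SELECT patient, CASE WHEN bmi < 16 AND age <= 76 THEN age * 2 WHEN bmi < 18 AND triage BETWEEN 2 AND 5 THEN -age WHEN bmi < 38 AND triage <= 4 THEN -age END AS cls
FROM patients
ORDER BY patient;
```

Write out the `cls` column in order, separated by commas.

patient=Carmen: bmi < 38 AND triage <= 4 → -39
patient=Diego: bmi < 38 AND triage <= 4 → -50
patient=Eve: bmi < 38 AND triage <= 4 → -1
patient=Farah: bmi < 38 AND triage <= 4 → -30
patient=Kai: (no match → NULL) → NULL
patient=Omar: (no match → NULL) → NULL
patient=Wes: bmi < 38 AND triage <= 4 → -13
patient=Yara: bmi < 38 AND triage <= 4 → -94
patient=Zane: (no match → NULL) → NULL

-39, -50, -1, -30, NULL, NULL, -13, -94, NULL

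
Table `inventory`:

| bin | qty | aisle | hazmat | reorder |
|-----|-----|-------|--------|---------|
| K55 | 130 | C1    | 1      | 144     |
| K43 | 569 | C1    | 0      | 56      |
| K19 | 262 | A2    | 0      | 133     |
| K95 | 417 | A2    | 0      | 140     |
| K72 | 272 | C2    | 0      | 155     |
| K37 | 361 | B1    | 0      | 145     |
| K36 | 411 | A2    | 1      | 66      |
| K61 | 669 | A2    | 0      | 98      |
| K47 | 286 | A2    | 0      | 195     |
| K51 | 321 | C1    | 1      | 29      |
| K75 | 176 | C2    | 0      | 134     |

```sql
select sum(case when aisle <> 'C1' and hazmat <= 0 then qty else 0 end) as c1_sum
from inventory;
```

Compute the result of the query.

2443

bin=K55: ✗
bin=K43: ✗
bin=K19: ✓ → 262
bin=K95: ✓ → 417
bin=K72: ✓ → 272
bin=K37: ✓ → 361
bin=K36: ✗
bin=K61: ✓ → 669
bin=K47: ✓ → 286
bin=K51: ✗
bin=K75: ✓ → 176
c1_sum = 262 + 417 + 272 + 361 + 669 + 286 + 176 = 2443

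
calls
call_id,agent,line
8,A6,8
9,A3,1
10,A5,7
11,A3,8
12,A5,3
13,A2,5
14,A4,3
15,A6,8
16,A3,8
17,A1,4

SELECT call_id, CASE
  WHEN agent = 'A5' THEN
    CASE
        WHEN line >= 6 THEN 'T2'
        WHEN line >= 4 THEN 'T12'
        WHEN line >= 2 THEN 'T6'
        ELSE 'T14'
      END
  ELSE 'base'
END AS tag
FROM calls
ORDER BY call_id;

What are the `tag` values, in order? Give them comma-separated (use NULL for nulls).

base, base, T2, base, T6, base, base, base, base, base

call_id=8: agent='A6' → outer ELSE → base
call_id=9: agent='A3' → outer ELSE → base
call_id=10: agent='A5' → inner[line >= 6] → T2
call_id=11: agent='A3' → outer ELSE → base
call_id=12: agent='A5' → inner[line >= 2] → T6
call_id=13: agent='A2' → outer ELSE → base
call_id=14: agent='A4' → outer ELSE → base
call_id=15: agent='A6' → outer ELSE → base
call_id=16: agent='A3' → outer ELSE → base
call_id=17: agent='A1' → outer ELSE → base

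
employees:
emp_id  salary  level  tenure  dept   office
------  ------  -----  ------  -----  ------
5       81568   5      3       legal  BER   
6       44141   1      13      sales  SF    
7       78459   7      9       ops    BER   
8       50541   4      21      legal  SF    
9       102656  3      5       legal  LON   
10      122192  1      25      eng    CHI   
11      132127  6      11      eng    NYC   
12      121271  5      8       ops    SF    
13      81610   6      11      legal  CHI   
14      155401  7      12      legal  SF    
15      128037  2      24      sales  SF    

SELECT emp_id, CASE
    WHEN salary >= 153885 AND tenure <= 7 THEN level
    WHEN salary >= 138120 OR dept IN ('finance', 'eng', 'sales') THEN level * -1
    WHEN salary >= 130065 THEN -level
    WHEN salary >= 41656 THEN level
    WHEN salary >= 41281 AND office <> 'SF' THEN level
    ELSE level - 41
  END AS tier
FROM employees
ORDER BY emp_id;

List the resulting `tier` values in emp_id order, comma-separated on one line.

5, -1, 7, 4, 3, -1, -6, 5, 6, -7, -2

emp_id=5: salary >= 41656 → 5
emp_id=6: salary >= 138120 OR dept IN ('finance', 'eng', 'sales') → -1
emp_id=7: salary >= 41656 → 7
emp_id=8: salary >= 41656 → 4
emp_id=9: salary >= 41656 → 3
emp_id=10: salary >= 138120 OR dept IN ('finance', 'eng', 'sales') → -1
emp_id=11: salary >= 138120 OR dept IN ('finance', 'eng', 'sales') → -6
emp_id=12: salary >= 41656 → 5
emp_id=13: salary >= 41656 → 6
emp_id=14: salary >= 138120 OR dept IN ('finance', 'eng', 'sales') → -7
emp_id=15: salary >= 138120 OR dept IN ('finance', 'eng', 'sales') → -2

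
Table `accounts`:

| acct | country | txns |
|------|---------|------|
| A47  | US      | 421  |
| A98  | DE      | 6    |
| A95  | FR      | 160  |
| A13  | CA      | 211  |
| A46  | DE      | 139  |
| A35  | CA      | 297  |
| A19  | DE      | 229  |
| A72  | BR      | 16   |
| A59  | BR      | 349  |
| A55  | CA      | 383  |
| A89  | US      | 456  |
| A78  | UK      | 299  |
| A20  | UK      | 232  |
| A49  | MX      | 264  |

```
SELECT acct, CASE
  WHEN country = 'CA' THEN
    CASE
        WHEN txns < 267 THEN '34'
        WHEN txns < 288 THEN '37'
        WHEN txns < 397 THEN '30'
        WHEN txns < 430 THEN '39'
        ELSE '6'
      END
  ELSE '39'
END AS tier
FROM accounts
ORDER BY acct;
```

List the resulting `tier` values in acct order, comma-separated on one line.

34, 39, 39, 30, 39, 39, 39, 30, 39, 39, 39, 39, 39, 39

acct=A13: country='CA' → inner[txns < 267] → 34
acct=A19: country='DE' → outer ELSE → 39
acct=A20: country='UK' → outer ELSE → 39
acct=A35: country='CA' → inner[txns < 397] → 30
acct=A46: country='DE' → outer ELSE → 39
acct=A47: country='US' → outer ELSE → 39
acct=A49: country='MX' → outer ELSE → 39
acct=A55: country='CA' → inner[txns < 397] → 30
acct=A59: country='BR' → outer ELSE → 39
acct=A72: country='BR' → outer ELSE → 39
acct=A78: country='UK' → outer ELSE → 39
acct=A89: country='US' → outer ELSE → 39
acct=A95: country='FR' → outer ELSE → 39
acct=A98: country='DE' → outer ELSE → 39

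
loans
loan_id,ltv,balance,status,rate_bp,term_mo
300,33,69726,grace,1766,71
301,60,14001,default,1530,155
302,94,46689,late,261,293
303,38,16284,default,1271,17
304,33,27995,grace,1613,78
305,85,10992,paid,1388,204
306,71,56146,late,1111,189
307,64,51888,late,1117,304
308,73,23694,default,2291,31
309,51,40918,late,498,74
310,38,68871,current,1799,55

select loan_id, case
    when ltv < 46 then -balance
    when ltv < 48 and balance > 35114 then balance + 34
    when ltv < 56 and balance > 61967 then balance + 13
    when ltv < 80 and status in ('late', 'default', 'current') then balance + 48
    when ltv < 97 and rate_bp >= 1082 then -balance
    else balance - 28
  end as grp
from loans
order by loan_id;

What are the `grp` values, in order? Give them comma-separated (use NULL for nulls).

loan_id=300: ltv < 46 → -69726
loan_id=301: ltv < 80 and status in ('late', 'default', 'current') → 14049
loan_id=302: ELSE → 46661
loan_id=303: ltv < 46 → -16284
loan_id=304: ltv < 46 → -27995
loan_id=305: ltv < 97 and rate_bp >= 1082 → -10992
loan_id=306: ltv < 80 and status in ('late', 'default', 'current') → 56194
loan_id=307: ltv < 80 and status in ('late', 'default', 'current') → 51936
loan_id=308: ltv < 80 and status in ('late', 'default', 'current') → 23742
loan_id=309: ltv < 80 and status in ('late', 'default', 'current') → 40966
loan_id=310: ltv < 46 → -68871

-69726, 14049, 46661, -16284, -27995, -10992, 56194, 51936, 23742, 40966, -68871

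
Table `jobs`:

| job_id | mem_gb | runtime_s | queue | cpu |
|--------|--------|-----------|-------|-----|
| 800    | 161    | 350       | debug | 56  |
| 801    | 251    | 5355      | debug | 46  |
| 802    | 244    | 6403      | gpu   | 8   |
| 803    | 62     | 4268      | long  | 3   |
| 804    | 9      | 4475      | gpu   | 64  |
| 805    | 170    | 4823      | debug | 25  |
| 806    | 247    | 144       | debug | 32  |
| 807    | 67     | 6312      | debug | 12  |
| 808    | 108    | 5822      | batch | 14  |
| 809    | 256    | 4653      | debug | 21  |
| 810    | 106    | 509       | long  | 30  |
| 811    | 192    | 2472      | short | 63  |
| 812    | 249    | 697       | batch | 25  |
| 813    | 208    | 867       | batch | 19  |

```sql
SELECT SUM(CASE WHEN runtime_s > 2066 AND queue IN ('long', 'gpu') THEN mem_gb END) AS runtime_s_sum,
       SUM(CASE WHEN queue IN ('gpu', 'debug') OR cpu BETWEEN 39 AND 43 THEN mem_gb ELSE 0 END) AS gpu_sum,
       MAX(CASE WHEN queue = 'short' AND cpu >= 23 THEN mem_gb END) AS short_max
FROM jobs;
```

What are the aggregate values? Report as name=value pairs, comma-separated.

[runtime_s_sum: runtime_s > 2066 AND queue IN ('long', 'gpu')]
job_id=800: ✗
job_id=801: ✗
job_id=802: ✓ → 244
job_id=803: ✓ → 62
job_id=804: ✓ → 9
job_id=805: ✗
job_id=806: ✗
job_id=807: ✗
job_id=808: ✗
job_id=809: ✗
job_id=810: ✗
job_id=811: ✗
job_id=812: ✗
job_id=813: ✗
runtime_s_sum = 244 + 62 + 9 = 315
—
[gpu_sum: queue IN ('gpu', 'debug') OR cpu BETWEEN 39 AND 43]
job_id=800: ✓ → 161
job_id=801: ✓ → 251
job_id=802: ✓ → 244
job_id=803: ✗
job_id=804: ✓ → 9
job_id=805: ✓ → 170
job_id=806: ✓ → 247
job_id=807: ✓ → 67
job_id=808: ✗
job_id=809: ✓ → 256
job_id=810: ✗
job_id=811: ✗
job_id=812: ✗
job_id=813: ✗
gpu_sum = 161 + 251 + 244 + 9 + 170 + 247 + 67 + 256 = 1405
—
[short_max: queue = 'short' AND cpu >= 23]
job_id=800: ✗
job_id=801: ✗
job_id=802: ✗
job_id=803: ✗
job_id=804: ✗
job_id=805: ✗
job_id=806: ✗
job_id=807: ✗
job_id=808: ✗
job_id=809: ✗
job_id=810: ✗
job_id=811: ✓ → 192
job_id=812: ✗
job_id=813: ✗
short_max = MAX(192) = 192

runtime_s_sum=315, gpu_sum=1405, short_max=192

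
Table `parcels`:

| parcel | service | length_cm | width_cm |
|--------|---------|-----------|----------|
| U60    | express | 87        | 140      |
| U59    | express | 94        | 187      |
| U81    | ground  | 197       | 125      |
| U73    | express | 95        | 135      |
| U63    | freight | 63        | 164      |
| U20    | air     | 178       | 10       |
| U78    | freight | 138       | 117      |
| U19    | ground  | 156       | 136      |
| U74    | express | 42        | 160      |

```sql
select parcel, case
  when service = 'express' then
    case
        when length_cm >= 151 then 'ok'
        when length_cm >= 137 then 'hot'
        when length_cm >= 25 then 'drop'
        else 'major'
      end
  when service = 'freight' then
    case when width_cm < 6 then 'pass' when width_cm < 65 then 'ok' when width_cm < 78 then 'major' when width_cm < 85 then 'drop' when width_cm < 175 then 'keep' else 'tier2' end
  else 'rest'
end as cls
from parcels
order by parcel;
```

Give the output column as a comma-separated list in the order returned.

parcel=U19: service='ground' → outer ELSE → rest
parcel=U20: service='air' → outer ELSE → rest
parcel=U59: service='express' → inner[length_cm >= 25] → drop
parcel=U60: service='express' → inner[length_cm >= 25] → drop
parcel=U63: service='freight' → inner[width_cm < 175] → keep
parcel=U73: service='express' → inner[length_cm >= 25] → drop
parcel=U74: service='express' → inner[length_cm >= 25] → drop
parcel=U78: service='freight' → inner[width_cm < 175] → keep
parcel=U81: service='ground' → outer ELSE → rest

rest, rest, drop, drop, keep, drop, drop, keep, rest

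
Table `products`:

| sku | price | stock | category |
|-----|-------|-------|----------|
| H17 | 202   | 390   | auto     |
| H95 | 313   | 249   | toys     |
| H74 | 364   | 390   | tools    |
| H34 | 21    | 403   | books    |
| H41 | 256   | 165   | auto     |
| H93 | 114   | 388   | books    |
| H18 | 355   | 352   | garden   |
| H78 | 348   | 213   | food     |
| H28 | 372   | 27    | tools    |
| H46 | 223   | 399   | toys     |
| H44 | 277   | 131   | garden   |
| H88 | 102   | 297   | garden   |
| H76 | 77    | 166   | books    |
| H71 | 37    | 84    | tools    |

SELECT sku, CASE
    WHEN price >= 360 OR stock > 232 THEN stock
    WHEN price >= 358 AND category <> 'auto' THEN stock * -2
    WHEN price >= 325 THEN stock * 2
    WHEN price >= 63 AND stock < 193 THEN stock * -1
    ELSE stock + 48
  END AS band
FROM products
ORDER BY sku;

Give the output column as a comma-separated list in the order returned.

390, 352, 27, 403, -165, -131, 399, 132, 390, -166, 426, 297, 388, 249

sku=H17: price >= 360 OR stock > 232 → 390
sku=H18: price >= 360 OR stock > 232 → 352
sku=H28: price >= 360 OR stock > 232 → 27
sku=H34: price >= 360 OR stock > 232 → 403
sku=H41: price >= 63 AND stock < 193 → -165
sku=H44: price >= 63 AND stock < 193 → -131
sku=H46: price >= 360 OR stock > 232 → 399
sku=H71: ELSE → 132
sku=H74: price >= 360 OR stock > 232 → 390
sku=H76: price >= 63 AND stock < 193 → -166
sku=H78: price >= 325 → 426
sku=H88: price >= 360 OR stock > 232 → 297
sku=H93: price >= 360 OR stock > 232 → 388
sku=H95: price >= 360 OR stock > 232 → 249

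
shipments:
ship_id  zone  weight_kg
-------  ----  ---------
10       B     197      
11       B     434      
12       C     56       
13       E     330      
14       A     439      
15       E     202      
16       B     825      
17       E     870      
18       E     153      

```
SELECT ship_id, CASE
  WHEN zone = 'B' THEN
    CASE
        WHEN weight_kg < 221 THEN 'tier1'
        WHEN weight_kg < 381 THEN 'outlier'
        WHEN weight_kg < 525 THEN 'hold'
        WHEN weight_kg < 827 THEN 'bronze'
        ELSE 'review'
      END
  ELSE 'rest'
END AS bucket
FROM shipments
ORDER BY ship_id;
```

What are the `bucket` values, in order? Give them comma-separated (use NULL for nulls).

tier1, hold, rest, rest, rest, rest, bronze, rest, rest

ship_id=10: zone='B' → inner[weight_kg < 221] → tier1
ship_id=11: zone='B' → inner[weight_kg < 525] → hold
ship_id=12: zone='C' → outer ELSE → rest
ship_id=13: zone='E' → outer ELSE → rest
ship_id=14: zone='A' → outer ELSE → rest
ship_id=15: zone='E' → outer ELSE → rest
ship_id=16: zone='B' → inner[weight_kg < 827] → bronze
ship_id=17: zone='E' → outer ELSE → rest
ship_id=18: zone='E' → outer ELSE → rest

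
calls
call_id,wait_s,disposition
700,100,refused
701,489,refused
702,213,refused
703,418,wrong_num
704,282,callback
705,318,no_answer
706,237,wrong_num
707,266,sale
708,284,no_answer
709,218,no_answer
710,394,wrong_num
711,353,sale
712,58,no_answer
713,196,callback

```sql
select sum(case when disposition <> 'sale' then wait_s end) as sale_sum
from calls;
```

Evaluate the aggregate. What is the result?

3207

call_id=700: ✓ → 100
call_id=701: ✓ → 489
call_id=702: ✓ → 213
call_id=703: ✓ → 418
call_id=704: ✓ → 282
call_id=705: ✓ → 318
call_id=706: ✓ → 237
call_id=707: ✗
call_id=708: ✓ → 284
call_id=709: ✓ → 218
call_id=710: ✓ → 394
call_id=711: ✗
call_id=712: ✓ → 58
call_id=713: ✓ → 196
sale_sum = 100 + 489 + 213 + 418 + 282 + 318 + 237 + 284 + 218 + 394 + 58 + 196 = 3207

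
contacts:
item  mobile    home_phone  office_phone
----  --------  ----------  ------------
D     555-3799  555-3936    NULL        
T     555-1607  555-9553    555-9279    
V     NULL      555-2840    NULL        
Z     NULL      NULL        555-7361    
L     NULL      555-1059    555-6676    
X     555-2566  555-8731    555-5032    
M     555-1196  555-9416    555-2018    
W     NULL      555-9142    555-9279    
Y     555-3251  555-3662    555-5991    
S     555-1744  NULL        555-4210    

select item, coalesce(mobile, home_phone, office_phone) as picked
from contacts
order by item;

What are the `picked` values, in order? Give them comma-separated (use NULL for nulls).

item=D: mobile=555-3799 → 555-3799
item=L: mobile=NULL, home_phone=555-1059 → 555-1059
item=M: mobile=555-1196 → 555-1196
item=S: mobile=555-1744 → 555-1744
item=T: mobile=555-1607 → 555-1607
item=V: mobile=NULL, home_phone=555-2840 → 555-2840
item=W: mobile=NULL, home_phone=555-9142 → 555-9142
item=X: mobile=555-2566 → 555-2566
item=Y: mobile=555-3251 → 555-3251
item=Z: mobile=NULL, home_phone=NULL, office_phone=555-7361 → 555-7361

555-3799, 555-1059, 555-1196, 555-1744, 555-1607, 555-2840, 555-9142, 555-2566, 555-3251, 555-7361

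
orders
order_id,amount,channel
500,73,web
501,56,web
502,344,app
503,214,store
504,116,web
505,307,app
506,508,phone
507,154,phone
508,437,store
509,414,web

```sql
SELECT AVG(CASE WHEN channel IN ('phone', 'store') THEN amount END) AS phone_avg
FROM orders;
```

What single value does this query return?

order_id=500: ✗
order_id=501: ✗
order_id=502: ✗
order_id=503: ✓ → 214
order_id=504: ✗
order_id=505: ✗
order_id=506: ✓ → 508
order_id=507: ✓ → 154
order_id=508: ✓ → 437
order_id=509: ✗
phone_avg = (214 + 508 + 154 + 437) / 4 = 328.25

328.25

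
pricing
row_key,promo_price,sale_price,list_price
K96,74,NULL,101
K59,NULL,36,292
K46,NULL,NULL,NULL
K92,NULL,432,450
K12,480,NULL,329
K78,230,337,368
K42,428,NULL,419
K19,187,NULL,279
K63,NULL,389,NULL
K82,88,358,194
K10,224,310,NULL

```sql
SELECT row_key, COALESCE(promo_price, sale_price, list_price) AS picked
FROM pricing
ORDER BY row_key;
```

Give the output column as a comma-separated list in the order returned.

224, 480, 187, 428, NULL, 36, 389, 230, 88, 432, 74

row_key=K10: promo_price=224 → 224
row_key=K12: promo_price=480 → 480
row_key=K19: promo_price=187 → 187
row_key=K42: promo_price=428 → 428
row_key=K46: promo_price=NULL, sale_price=NULL, list_price=NULL (all NULL) → NULL
row_key=K59: promo_price=NULL, sale_price=36 → 36
row_key=K63: promo_price=NULL, sale_price=389 → 389
row_key=K78: promo_price=230 → 230
row_key=K82: promo_price=88 → 88
row_key=K92: promo_price=NULL, sale_price=432 → 432
row_key=K96: promo_price=74 → 74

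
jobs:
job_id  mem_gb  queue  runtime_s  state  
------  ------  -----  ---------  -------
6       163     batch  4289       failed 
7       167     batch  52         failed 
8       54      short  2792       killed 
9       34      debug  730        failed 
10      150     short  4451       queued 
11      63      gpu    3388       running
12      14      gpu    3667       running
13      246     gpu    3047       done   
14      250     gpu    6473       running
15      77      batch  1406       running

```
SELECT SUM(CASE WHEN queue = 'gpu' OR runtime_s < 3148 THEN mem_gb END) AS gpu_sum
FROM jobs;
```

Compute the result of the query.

job_id=6: ✗
job_id=7: ✓ → 167
job_id=8: ✓ → 54
job_id=9: ✓ → 34
job_id=10: ✗
job_id=11: ✓ → 63
job_id=12: ✓ → 14
job_id=13: ✓ → 246
job_id=14: ✓ → 250
job_id=15: ✓ → 77
gpu_sum = 167 + 54 + 34 + 63 + 14 + 246 + 250 + 77 = 905

905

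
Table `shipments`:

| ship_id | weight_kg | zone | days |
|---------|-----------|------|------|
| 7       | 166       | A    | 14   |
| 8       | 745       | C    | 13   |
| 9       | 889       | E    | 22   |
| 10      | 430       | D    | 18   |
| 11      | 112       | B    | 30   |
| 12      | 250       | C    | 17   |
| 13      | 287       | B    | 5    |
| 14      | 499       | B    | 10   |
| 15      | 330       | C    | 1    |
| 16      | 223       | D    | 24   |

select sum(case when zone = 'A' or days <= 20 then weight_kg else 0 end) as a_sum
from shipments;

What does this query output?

2707

ship_id=7: ✓ → 166
ship_id=8: ✓ → 745
ship_id=9: ✗
ship_id=10: ✓ → 430
ship_id=11: ✗
ship_id=12: ✓ → 250
ship_id=13: ✓ → 287
ship_id=14: ✓ → 499
ship_id=15: ✓ → 330
ship_id=16: ✗
a_sum = 166 + 745 + 430 + 250 + 287 + 499 + 330 = 2707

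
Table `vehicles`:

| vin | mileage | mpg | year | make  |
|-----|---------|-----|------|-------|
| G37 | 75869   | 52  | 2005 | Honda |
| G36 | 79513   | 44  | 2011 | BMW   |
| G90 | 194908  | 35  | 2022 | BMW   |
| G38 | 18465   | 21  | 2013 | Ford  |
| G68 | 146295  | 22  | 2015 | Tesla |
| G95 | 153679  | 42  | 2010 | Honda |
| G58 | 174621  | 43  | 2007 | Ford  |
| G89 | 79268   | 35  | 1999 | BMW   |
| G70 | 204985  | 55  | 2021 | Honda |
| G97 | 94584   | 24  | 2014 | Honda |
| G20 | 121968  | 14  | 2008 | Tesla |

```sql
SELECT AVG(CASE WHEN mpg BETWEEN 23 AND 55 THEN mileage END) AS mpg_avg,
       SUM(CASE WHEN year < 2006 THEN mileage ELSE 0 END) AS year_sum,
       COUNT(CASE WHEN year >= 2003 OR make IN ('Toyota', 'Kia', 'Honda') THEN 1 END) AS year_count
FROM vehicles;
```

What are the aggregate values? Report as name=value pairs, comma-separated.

[mpg_avg: mpg BETWEEN 23 AND 55]
vin=G37: ✓ → 75869
vin=G36: ✓ → 79513
vin=G90: ✓ → 194908
vin=G38: ✗
vin=G68: ✗
vin=G95: ✓ → 153679
vin=G58: ✓ → 174621
vin=G89: ✓ → 79268
vin=G70: ✓ → 204985
vin=G97: ✓ → 94584
vin=G20: ✗
mpg_avg = (75869 + 79513 + 194908 + 153679 + 174621 + 79268 + 204985 + 94584) / 8 = 132178.375
—
[year_sum: year < 2006]
vin=G37: ✓ → 75869
vin=G36: ✗
vin=G90: ✗
vin=G38: ✗
vin=G68: ✗
vin=G95: ✗
vin=G58: ✗
vin=G89: ✓ → 79268
vin=G70: ✗
vin=G97: ✗
vin=G20: ✗
year_sum = 75869 + 79268 = 155137
—
[year_count: year >= 2003 OR make IN ('Toyota', 'Kia', 'Honda')]
vin=G37: ✓ → 1
vin=G36: ✓ → 1
vin=G90: ✓ → 1
vin=G38: ✓ → 1
vin=G68: ✓ → 1
vin=G95: ✓ → 1
vin=G58: ✓ → 1
vin=G89: ✗
vin=G70: ✓ → 1
vin=G97: ✓ → 1
vin=G20: ✓ → 1
year_count = COUNT(1, 1, 1, 1, 1, 1, 1, 1, 1, 1) = 10

mpg_avg=132178.375, year_sum=155137, year_count=10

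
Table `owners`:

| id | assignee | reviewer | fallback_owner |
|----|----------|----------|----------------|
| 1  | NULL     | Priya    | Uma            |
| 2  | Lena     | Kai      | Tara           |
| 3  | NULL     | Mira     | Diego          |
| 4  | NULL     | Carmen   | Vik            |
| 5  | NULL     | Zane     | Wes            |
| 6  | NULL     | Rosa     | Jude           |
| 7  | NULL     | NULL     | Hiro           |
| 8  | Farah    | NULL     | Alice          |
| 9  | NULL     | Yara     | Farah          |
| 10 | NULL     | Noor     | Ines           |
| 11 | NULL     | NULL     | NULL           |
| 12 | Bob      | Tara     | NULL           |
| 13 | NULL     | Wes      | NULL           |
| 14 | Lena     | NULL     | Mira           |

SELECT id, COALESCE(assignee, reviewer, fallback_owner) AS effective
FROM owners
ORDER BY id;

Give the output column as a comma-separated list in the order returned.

id=1: assignee=NULL, reviewer=Priya → Priya
id=2: assignee=Lena → Lena
id=3: assignee=NULL, reviewer=Mira → Mira
id=4: assignee=NULL, reviewer=Carmen → Carmen
id=5: assignee=NULL, reviewer=Zane → Zane
id=6: assignee=NULL, reviewer=Rosa → Rosa
id=7: assignee=NULL, reviewer=NULL, fallback_owner=Hiro → Hiro
id=8: assignee=Farah → Farah
id=9: assignee=NULL, reviewer=Yara → Yara
id=10: assignee=NULL, reviewer=Noor → Noor
id=11: assignee=NULL, reviewer=NULL, fallback_owner=NULL (all NULL) → NULL
id=12: assignee=Bob → Bob
id=13: assignee=NULL, reviewer=Wes → Wes
id=14: assignee=Lena → Lena

Priya, Lena, Mira, Carmen, Zane, Rosa, Hiro, Farah, Yara, Noor, NULL, Bob, Wes, Lena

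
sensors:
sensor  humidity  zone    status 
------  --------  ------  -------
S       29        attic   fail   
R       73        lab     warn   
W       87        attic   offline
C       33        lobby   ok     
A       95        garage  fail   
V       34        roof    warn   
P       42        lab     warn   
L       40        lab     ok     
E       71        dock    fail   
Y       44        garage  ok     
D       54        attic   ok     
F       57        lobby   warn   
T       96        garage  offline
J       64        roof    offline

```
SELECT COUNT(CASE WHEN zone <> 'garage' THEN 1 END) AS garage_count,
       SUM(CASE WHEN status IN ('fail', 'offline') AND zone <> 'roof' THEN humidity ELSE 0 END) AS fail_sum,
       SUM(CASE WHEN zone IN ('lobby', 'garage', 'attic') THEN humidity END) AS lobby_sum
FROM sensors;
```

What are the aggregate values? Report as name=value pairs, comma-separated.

garage_count=11, fail_sum=378, lobby_sum=495

[garage_count: zone <> 'garage']
sensor=S: ✓ → 1
sensor=R: ✓ → 1
sensor=W: ✓ → 1
sensor=C: ✓ → 1
sensor=A: ✗
sensor=V: ✓ → 1
sensor=P: ✓ → 1
sensor=L: ✓ → 1
sensor=E: ✓ → 1
sensor=Y: ✗
sensor=D: ✓ → 1
sensor=F: ✓ → 1
sensor=T: ✗
sensor=J: ✓ → 1
garage_count = COUNT(1, 1, 1, 1, 1, 1, 1, 1, 1, 1, 1) = 11
—
[fail_sum: status IN ('fail', 'offline') AND zone <> 'roof']
sensor=S: ✓ → 29
sensor=R: ✗
sensor=W: ✓ → 87
sensor=C: ✗
sensor=A: ✓ → 95
sensor=V: ✗
sensor=P: ✗
sensor=L: ✗
sensor=E: ✓ → 71
sensor=Y: ✗
sensor=D: ✗
sensor=F: ✗
sensor=T: ✓ → 96
sensor=J: ✗
fail_sum = 29 + 87 + 95 + 71 + 96 = 378
—
[lobby_sum: zone IN ('lobby', 'garage', 'attic')]
sensor=S: ✓ → 29
sensor=R: ✗
sensor=W: ✓ → 87
sensor=C: ✓ → 33
sensor=A: ✓ → 95
sensor=V: ✗
sensor=P: ✗
sensor=L: ✗
sensor=E: ✗
sensor=Y: ✓ → 44
sensor=D: ✓ → 54
sensor=F: ✓ → 57
sensor=T: ✓ → 96
sensor=J: ✗
lobby_sum = 29 + 87 + 33 + 95 + 44 + 54 + 57 + 96 = 495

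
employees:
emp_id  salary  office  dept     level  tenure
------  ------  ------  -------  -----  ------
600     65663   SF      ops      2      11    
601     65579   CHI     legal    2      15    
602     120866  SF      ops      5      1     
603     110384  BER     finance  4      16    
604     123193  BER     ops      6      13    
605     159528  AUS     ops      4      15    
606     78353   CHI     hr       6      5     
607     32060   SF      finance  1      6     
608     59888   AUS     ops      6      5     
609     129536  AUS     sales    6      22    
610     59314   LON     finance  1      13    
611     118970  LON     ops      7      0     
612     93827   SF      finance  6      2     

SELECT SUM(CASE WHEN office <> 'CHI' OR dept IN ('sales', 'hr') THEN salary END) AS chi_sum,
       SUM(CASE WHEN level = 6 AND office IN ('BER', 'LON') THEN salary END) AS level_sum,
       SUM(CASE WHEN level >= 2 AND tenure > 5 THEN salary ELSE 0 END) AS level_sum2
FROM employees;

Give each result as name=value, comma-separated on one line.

[chi_sum: office <> 'CHI' OR dept IN ('sales', 'hr')]
emp_id=600: ✓ → 65663
emp_id=601: ✗
emp_id=602: ✓ → 120866
emp_id=603: ✓ → 110384
emp_id=604: ✓ → 123193
emp_id=605: ✓ → 159528
emp_id=606: ✓ → 78353
emp_id=607: ✓ → 32060
emp_id=608: ✓ → 59888
emp_id=609: ✓ → 129536
emp_id=610: ✓ → 59314
emp_id=611: ✓ → 118970
emp_id=612: ✓ → 93827
chi_sum = 65663 + 120866 + 110384 + 123193 + 159528 + 78353 + 32060 + 59888 + 129536 + 59314 + 118970 + 93827 = 1151582
—
[level_sum: level = 6 AND office IN ('BER', 'LON')]
emp_id=600: ✗
emp_id=601: ✗
emp_id=602: ✗
emp_id=603: ✗
emp_id=604: ✓ → 123193
emp_id=605: ✗
emp_id=606: ✗
emp_id=607: ✗
emp_id=608: ✗
emp_id=609: ✗
emp_id=610: ✗
emp_id=611: ✗
emp_id=612: ✗
level_sum = 123193
—
[level_sum2: level >= 2 AND tenure > 5]
emp_id=600: ✓ → 65663
emp_id=601: ✓ → 65579
emp_id=602: ✗
emp_id=603: ✓ → 110384
emp_id=604: ✓ → 123193
emp_id=605: ✓ → 159528
emp_id=606: ✗
emp_id=607: ✗
emp_id=608: ✗
emp_id=609: ✓ → 129536
emp_id=610: ✗
emp_id=611: ✗
emp_id=612: ✗
level_sum2 = 65663 + 65579 + 110384 + 123193 + 159528 + 129536 = 653883

chi_sum=1151582, level_sum=123193, level_sum2=653883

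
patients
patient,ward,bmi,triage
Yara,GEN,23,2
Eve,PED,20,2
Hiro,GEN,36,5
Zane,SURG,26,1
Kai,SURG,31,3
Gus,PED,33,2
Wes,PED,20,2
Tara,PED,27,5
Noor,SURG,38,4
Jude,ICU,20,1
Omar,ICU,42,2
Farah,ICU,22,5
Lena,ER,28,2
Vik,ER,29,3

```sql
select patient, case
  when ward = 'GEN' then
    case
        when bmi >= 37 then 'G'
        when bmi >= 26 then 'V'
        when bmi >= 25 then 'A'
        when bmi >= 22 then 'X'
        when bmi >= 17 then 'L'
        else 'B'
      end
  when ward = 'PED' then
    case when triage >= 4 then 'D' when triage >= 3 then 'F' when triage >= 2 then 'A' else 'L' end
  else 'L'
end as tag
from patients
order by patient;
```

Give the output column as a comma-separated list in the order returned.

A, L, A, V, L, L, L, L, L, D, L, A, X, L

patient=Eve: ward='PED' → inner[triage >= 2] → A
patient=Farah: ward='ICU' → outer ELSE → L
patient=Gus: ward='PED' → inner[triage >= 2] → A
patient=Hiro: ward='GEN' → inner[bmi >= 26] → V
patient=Jude: ward='ICU' → outer ELSE → L
patient=Kai: ward='SURG' → outer ELSE → L
patient=Lena: ward='ER' → outer ELSE → L
patient=Noor: ward='SURG' → outer ELSE → L
patient=Omar: ward='ICU' → outer ELSE → L
patient=Tara: ward='PED' → inner[triage >= 4] → D
patient=Vik: ward='ER' → outer ELSE → L
patient=Wes: ward='PED' → inner[triage >= 2] → A
patient=Yara: ward='GEN' → inner[bmi >= 22] → X
patient=Zane: ward='SURG' → outer ELSE → L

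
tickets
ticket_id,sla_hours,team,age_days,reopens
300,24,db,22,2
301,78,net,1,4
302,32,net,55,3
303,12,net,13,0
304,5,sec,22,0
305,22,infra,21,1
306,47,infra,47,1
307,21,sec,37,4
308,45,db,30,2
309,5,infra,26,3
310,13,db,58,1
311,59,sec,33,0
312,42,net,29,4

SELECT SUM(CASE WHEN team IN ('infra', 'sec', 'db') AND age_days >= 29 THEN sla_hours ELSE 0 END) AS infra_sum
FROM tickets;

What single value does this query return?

ticket_id=300: ✗
ticket_id=301: ✗
ticket_id=302: ✗
ticket_id=303: ✗
ticket_id=304: ✗
ticket_id=305: ✗
ticket_id=306: ✓ → 47
ticket_id=307: ✓ → 21
ticket_id=308: ✓ → 45
ticket_id=309: ✗
ticket_id=310: ✓ → 13
ticket_id=311: ✓ → 59
ticket_id=312: ✗
infra_sum = 47 + 21 + 45 + 13 + 59 = 185

185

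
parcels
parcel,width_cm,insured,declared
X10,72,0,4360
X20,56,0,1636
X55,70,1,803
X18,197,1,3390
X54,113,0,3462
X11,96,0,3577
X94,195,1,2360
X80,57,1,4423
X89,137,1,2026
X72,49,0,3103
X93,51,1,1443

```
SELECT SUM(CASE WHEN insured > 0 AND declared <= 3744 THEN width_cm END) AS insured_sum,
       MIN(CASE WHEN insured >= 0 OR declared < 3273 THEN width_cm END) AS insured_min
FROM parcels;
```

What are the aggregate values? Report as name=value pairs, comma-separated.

[insured_sum: insured > 0 AND declared <= 3744]
parcel=X10: ✗
parcel=X20: ✗
parcel=X55: ✓ → 70
parcel=X18: ✓ → 197
parcel=X54: ✗
parcel=X11: ✗
parcel=X94: ✓ → 195
parcel=X80: ✗
parcel=X89: ✓ → 137
parcel=X72: ✗
parcel=X93: ✓ → 51
insured_sum = 70 + 197 + 195 + 137 + 51 = 650
—
[insured_min: insured >= 0 OR declared < 3273]
parcel=X10: ✓ → 72
parcel=X20: ✓ → 56
parcel=X55: ✓ → 70
parcel=X18: ✓ → 197
parcel=X54: ✓ → 113
parcel=X11: ✓ → 96
parcel=X94: ✓ → 195
parcel=X80: ✓ → 57
parcel=X89: ✓ → 137
parcel=X72: ✓ → 49
parcel=X93: ✓ → 51
insured_min = MIN(72, 56, 70, 197, 113, 96, 195, 57, 137, 49, 51) = 49

insured_sum=650, insured_min=49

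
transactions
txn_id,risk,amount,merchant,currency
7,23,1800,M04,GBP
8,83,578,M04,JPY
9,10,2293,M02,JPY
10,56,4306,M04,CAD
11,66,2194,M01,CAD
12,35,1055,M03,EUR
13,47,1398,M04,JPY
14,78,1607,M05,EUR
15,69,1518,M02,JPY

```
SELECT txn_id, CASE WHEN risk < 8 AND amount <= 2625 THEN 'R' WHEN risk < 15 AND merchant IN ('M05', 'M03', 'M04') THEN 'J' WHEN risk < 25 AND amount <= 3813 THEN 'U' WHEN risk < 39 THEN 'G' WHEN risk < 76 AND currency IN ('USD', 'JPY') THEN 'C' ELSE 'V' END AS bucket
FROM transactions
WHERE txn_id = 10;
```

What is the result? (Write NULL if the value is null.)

V

txn_id = 10: risk=56, amount=4306, merchant=M04, currency=CAD.
risk < 8 AND amount <= 2625 → false
risk < 15 AND merchant IN ('M05', 'M03', 'M04') → false
risk < 25 AND amount <= 3813 → false
risk < 39 → false
risk < 76 AND currency IN ('USD', 'JPY') → false
No prior WHEN matched → ELSE → V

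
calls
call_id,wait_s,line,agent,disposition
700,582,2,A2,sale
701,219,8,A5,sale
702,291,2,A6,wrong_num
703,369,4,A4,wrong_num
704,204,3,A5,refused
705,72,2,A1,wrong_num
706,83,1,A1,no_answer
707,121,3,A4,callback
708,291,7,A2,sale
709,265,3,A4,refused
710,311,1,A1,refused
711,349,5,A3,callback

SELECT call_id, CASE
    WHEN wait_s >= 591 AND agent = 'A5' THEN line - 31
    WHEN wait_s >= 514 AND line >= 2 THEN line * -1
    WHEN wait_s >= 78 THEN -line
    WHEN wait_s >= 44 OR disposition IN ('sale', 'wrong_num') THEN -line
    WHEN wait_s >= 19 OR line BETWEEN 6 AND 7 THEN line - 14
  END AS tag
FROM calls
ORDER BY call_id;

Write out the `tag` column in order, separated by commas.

call_id=700: wait_s >= 514 AND line >= 2 → -2
call_id=701: wait_s >= 78 → -8
call_id=702: wait_s >= 78 → -2
call_id=703: wait_s >= 78 → -4
call_id=704: wait_s >= 78 → -3
call_id=705: wait_s >= 44 OR disposition IN ('sale', 'wrong_num') → -2
call_id=706: wait_s >= 78 → -1
call_id=707: wait_s >= 78 → -3
call_id=708: wait_s >= 78 → -7
call_id=709: wait_s >= 78 → -3
call_id=710: wait_s >= 78 → -1
call_id=711: wait_s >= 78 → -5

-2, -8, -2, -4, -3, -2, -1, -3, -7, -3, -1, -5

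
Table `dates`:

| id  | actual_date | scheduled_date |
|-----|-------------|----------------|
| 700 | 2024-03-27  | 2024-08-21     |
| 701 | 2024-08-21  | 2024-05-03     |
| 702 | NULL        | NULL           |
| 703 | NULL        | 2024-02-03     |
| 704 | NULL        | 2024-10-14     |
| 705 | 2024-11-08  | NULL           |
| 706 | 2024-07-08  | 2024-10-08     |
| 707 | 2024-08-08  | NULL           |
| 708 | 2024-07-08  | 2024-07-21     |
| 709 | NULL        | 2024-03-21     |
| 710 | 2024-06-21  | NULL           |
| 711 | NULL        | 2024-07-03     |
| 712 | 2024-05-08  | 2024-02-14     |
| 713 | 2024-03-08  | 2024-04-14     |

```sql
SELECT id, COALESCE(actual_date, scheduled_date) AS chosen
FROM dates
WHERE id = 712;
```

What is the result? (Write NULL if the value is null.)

id = 712: actual_date=2024-05-08, scheduled_date=2024-02-14.
actual_date=2024-05-08 → 2024-05-08

2024-05-08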